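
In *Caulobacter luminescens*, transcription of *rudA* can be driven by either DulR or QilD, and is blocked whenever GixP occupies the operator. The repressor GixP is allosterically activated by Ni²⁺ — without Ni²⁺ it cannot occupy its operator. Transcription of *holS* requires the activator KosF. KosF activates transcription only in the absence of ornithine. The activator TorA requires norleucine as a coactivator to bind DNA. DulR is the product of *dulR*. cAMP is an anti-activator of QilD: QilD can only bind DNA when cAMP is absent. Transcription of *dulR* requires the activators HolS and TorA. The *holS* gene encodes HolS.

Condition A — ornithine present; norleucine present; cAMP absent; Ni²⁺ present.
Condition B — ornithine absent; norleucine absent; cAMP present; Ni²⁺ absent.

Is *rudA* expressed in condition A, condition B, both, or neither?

neither

Condition A:
Ornithine is present, so KosF is inactive.
Required activator KosF is absent, so *holS* is not transcribed.
So HolS is not produced.
Norleucine is present, so TorA is active.
Required activator HolS is absent, so *dulR* is not transcribed.
So DulR is not produced.
cAMP is absent, so QilD is active.
Ni²⁺ is present, so GixP is active.
With repressor GixP bound, *rudA* is not transcribed.
→ *rudA* is OFF in A.
Condition B:
Ornithine is absent, so KosF is active.
No repressor is bound and KosF is active, so *holS* is transcribed.
So HolS is produced and active.
Norleucine is absent, so TorA is inactive.
Required activator TorA is absent, so *dulR* is not transcribed.
So DulR is not produced.
cAMP is present, so QilD is inactive.
Ni²⁺ is absent, so GixP is inactive.
No activator is available at the *rudA* promoter, so *rudA* is not transcribed.
→ *rudA* is OFF in B.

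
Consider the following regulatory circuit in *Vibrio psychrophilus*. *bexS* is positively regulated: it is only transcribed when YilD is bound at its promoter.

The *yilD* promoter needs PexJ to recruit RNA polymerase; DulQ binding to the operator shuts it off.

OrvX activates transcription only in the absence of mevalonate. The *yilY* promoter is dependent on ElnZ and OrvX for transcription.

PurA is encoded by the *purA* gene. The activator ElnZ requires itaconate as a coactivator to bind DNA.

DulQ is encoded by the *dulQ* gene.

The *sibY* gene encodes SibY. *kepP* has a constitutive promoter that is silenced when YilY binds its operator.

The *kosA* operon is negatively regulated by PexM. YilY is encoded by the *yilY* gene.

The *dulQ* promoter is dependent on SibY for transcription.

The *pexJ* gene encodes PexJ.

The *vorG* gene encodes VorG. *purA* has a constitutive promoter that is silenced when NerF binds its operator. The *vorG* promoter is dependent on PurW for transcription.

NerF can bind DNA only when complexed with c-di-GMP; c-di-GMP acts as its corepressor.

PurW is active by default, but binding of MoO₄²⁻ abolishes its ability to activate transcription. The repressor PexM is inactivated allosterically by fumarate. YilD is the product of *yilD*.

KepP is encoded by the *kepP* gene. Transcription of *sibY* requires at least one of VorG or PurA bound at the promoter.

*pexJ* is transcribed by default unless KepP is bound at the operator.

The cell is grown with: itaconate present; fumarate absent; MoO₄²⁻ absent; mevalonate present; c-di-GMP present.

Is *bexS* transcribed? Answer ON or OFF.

Itaconate is present, so ElnZ is active.
Mevalonate is present, so OrvX is inactive.
Required activator OrvX is absent, so *yilY* is not transcribed.
So YilY is not produced.
With no repressor bound, *kepP* is transcribed.
So KepP is produced and active.
With repressor KepP bound, *pexJ* is not transcribed.
So PexJ is not produced.
MoO₄²⁻ is absent, so PurW is active.
No repressor is bound and PurW is active, so *vorG* is transcribed.
So VorG is produced and active.
c-di-GMP is present, so NerF is active.
With repressor NerF bound, *purA* is not transcribed.
So PurA is not produced.
Activator VorG is present, so *sibY* is transcribed.
So SibY is produced and active.
No repressor is bound and SibY is active, so *dulQ* is transcribed.
So DulQ is produced and active.
With repressor DulQ bound, *yilD* is not transcribed.
So YilD is not produced.
Required activator YilD is absent, so *bexS* is not transcribed.

OFF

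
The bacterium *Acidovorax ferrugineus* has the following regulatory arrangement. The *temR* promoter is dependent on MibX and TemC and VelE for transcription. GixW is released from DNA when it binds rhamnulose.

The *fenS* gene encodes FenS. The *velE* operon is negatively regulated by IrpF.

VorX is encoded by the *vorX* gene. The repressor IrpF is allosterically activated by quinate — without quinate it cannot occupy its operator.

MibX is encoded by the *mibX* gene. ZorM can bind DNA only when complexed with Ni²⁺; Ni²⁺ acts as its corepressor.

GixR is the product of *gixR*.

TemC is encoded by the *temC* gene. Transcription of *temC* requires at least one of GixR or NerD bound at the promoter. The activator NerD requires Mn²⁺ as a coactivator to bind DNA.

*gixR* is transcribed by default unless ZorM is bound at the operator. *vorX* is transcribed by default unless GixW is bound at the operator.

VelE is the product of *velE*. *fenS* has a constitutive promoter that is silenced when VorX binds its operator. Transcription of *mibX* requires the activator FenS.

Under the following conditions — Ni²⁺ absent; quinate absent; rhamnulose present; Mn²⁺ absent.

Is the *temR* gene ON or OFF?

Rhamnulose is present, so GixW is inactive.
With no repressor bound, *vorX* is transcribed.
So VorX is produced and active.
With repressor VorX bound, *fenS* is not transcribed.
So FenS is not produced.
Required activator FenS is absent, so *mibX* is not transcribed.
So MibX is not produced.
Ni²⁺ is absent, so ZorM is inactive.
With no repressor bound, *gixR* is transcribed.
So GixR is produced and active.
Mn²⁺ is absent, so NerD is inactive.
Activator GixR is present, so *temC* is transcribed.
So TemC is produced and active.
Quinate is absent, so IrpF is inactive.
With no repressor bound, *velE* is transcribed.
So VelE is produced and active.
Required activator MibX is absent, so *temR* is not transcribed.

OFF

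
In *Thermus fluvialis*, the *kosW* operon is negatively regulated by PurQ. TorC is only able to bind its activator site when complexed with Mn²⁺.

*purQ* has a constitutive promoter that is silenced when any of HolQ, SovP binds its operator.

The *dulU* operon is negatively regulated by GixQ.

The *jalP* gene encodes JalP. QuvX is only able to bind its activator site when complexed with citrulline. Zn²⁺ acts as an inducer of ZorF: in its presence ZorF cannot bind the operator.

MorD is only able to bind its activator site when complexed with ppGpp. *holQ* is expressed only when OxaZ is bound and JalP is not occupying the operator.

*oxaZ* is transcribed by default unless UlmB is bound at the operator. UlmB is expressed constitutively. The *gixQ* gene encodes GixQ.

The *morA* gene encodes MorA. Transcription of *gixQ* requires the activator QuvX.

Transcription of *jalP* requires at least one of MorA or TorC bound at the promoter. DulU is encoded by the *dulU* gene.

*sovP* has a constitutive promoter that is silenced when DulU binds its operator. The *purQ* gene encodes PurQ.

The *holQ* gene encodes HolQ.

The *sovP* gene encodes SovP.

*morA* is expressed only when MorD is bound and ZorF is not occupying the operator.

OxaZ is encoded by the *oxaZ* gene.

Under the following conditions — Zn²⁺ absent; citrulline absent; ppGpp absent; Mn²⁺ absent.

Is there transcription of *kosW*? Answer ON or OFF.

OFF

ppGpp is absent, so MorD is inactive.
Zn²⁺ is absent, so ZorF is active.
With repressor ZorF bound, *morA* is not transcribed.
So MorA is not produced.
Mn²⁺ is absent, so TorC is inactive.
No activator is available at the *jalP* promoter, so *jalP* is not transcribed.
So JalP is not produced.
UlmB is produced constitutively and is active.
With repressor UlmB bound, *oxaZ* is not transcribed.
So OxaZ is not produced.
Required activator OxaZ is absent, so *holQ* is not transcribed.
So HolQ is not produced.
Citrulline is absent, so QuvX is inactive.
Required activator QuvX is absent, so *gixQ* is not transcribed.
So GixQ is not produced.
With no repressor bound, *dulU* is transcribed.
So DulU is produced and active.
With repressor DulU bound, *sovP* is not transcribed.
So SovP is not produced.
With no repressor bound, *purQ* is transcribed.
So PurQ is produced and active.
With repressor PurQ bound, *kosW* is not transcribed.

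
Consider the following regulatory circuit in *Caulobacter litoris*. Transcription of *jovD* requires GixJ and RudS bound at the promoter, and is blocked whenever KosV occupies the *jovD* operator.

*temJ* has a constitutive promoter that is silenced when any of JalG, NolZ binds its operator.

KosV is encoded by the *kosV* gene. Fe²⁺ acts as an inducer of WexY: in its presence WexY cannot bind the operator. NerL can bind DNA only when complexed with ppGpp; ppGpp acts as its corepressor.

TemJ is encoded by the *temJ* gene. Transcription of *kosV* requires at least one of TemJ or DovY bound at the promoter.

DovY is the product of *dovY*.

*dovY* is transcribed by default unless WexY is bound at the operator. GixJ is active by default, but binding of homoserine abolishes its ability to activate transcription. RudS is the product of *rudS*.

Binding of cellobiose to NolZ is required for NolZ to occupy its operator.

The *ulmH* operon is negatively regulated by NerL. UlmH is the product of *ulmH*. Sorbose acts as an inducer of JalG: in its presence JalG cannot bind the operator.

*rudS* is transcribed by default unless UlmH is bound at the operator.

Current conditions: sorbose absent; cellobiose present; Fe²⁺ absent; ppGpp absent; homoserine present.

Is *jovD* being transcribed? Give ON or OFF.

OFF

Sorbose is absent, so JalG is active.
Cellobiose is present, so NolZ is active.
With repressor JalG bound, *temJ* is not transcribed.
So TemJ is not produced.
Fe²⁺ is absent, so WexY is active.
With repressor WexY bound, *dovY* is not transcribed.
So DovY is not produced.
No activator is available at the *kosV* promoter, so *kosV* is not transcribed.
So KosV is not produced.
Homoserine is present, so GixJ is inactive.
ppGpp is absent, so NerL is inactive.
With no repressor bound, *ulmH* is transcribed.
So UlmH is produced and active.
With repressor UlmH bound, *rudS* is not transcribed.
So RudS is not produced.
Required activator GixJ is absent, so *jovD* is not transcribed.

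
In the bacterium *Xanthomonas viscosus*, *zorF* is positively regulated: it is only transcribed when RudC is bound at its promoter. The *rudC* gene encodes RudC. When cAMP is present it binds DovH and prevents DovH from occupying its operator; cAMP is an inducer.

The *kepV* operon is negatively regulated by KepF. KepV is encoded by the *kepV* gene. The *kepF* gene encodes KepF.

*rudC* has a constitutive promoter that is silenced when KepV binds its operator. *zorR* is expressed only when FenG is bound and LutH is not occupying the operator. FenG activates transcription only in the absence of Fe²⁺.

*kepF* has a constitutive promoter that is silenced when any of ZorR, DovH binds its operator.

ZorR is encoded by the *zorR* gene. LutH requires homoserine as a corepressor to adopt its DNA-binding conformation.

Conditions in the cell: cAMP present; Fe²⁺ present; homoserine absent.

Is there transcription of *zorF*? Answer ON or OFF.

ON

Fe²⁺ is present, so FenG is inactive.
Homoserine is absent, so LutH is inactive.
Required activator FenG is absent, so *zorR* is not transcribed.
So ZorR is not produced.
cAMP is present, so DovH is inactive.
With no repressor bound, *kepF* is transcribed.
So KepF is produced and active.
With repressor KepF bound, *kepV* is not transcribed.
So KepV is not produced.
With no repressor bound, *rudC* is transcribed.
So RudC is produced and active.
No repressor is bound and RudC is active, so *zorF* is transcribed.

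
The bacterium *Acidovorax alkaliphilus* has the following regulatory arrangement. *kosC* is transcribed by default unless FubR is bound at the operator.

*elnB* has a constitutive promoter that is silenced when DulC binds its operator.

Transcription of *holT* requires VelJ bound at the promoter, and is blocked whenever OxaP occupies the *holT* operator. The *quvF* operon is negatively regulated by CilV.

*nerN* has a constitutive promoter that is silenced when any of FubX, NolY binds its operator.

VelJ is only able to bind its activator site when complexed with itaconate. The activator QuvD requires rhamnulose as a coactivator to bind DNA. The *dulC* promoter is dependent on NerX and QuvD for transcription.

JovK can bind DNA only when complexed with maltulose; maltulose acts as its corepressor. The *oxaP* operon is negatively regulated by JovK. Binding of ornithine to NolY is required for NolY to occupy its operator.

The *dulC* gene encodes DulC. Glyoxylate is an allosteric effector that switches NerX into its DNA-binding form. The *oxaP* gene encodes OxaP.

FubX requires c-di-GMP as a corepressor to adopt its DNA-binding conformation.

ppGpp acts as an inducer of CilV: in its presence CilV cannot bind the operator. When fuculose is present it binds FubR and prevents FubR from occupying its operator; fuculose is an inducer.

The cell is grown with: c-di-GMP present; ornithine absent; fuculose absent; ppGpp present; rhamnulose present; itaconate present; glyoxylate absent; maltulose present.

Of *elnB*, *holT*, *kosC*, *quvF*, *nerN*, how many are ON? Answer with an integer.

3

Glyoxylate is absent, so NerX is inactive.
Rhamnulose is present, so QuvD is active.
Required activator NerX is absent, so *dulC* is not transcribed.
So DulC is not produced.
With no repressor bound, *elnB* is transcribed.
→ *elnB* is ON.
Itaconate is present, so VelJ is active.
Maltulose is present, so JovK is active.
With repressor JovK bound, *oxaP* is not transcribed.
So OxaP is not produced.
No repressor is bound and VelJ is active, so *holT* is transcribed.
→ *holT* is ON.
Fuculose is absent, so FubR is active.
With repressor FubR bound, *kosC* is not transcribed.
→ *kosC* is OFF.
ppGpp is present, so CilV is inactive.
With no repressor bound, *quvF* is transcribed.
→ *quvF* is ON.
c-di-GMP is present, so FubX is active.
Ornithine is absent, so NolY is inactive.
With repressor FubX bound, *nerN* is not transcribed.
→ *nerN* is OFF.
3 of the 5 genes are transcribed.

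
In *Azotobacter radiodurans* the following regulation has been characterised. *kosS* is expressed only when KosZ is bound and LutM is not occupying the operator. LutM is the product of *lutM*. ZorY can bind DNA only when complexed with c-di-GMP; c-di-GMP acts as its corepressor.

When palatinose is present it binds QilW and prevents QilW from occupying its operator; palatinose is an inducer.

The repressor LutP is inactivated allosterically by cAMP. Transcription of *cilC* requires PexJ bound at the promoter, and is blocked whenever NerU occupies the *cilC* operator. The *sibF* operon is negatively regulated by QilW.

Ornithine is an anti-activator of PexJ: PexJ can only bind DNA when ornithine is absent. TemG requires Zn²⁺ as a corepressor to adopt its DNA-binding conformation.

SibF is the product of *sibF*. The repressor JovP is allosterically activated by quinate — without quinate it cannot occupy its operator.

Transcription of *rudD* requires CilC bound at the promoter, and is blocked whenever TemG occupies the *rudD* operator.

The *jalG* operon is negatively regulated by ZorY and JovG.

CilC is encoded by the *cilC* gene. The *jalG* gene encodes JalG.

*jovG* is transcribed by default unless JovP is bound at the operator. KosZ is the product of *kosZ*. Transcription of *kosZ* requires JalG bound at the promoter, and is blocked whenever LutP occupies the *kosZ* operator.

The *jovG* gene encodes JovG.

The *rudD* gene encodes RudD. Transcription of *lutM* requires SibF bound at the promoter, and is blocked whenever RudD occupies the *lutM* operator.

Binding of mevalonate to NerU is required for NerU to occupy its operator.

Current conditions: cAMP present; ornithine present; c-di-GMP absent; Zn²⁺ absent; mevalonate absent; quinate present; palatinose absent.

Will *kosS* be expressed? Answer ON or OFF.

ON

cAMP is present, so LutP is inactive.
c-di-GMP is absent, so ZorY is inactive.
Quinate is present, so JovP is active.
With repressor JovP bound, *jovG* is not transcribed.
So JovG is not produced.
With no repressor bound, *jalG* is transcribed.
So JalG is produced and active.
No repressor is bound and JalG is active, so *kosZ* is transcribed.
So KosZ is produced and active.
Zn²⁺ is absent, so TemG is inactive.
Ornithine is present, so PexJ is inactive.
Mevalonate is absent, so NerU is inactive.
Required activator PexJ is absent, so *cilC* is not transcribed.
So CilC is not produced.
Required activator CilC is absent, so *rudD* is not transcribed.
So RudD is not produced.
Palatinose is absent, so QilW is active.
With repressor QilW bound, *sibF* is not transcribed.
So SibF is not produced.
Required activator SibF is absent, so *lutM* is not transcribed.
So LutM is not produced.
No repressor is bound and KosZ is active, so *kosS* is transcribed.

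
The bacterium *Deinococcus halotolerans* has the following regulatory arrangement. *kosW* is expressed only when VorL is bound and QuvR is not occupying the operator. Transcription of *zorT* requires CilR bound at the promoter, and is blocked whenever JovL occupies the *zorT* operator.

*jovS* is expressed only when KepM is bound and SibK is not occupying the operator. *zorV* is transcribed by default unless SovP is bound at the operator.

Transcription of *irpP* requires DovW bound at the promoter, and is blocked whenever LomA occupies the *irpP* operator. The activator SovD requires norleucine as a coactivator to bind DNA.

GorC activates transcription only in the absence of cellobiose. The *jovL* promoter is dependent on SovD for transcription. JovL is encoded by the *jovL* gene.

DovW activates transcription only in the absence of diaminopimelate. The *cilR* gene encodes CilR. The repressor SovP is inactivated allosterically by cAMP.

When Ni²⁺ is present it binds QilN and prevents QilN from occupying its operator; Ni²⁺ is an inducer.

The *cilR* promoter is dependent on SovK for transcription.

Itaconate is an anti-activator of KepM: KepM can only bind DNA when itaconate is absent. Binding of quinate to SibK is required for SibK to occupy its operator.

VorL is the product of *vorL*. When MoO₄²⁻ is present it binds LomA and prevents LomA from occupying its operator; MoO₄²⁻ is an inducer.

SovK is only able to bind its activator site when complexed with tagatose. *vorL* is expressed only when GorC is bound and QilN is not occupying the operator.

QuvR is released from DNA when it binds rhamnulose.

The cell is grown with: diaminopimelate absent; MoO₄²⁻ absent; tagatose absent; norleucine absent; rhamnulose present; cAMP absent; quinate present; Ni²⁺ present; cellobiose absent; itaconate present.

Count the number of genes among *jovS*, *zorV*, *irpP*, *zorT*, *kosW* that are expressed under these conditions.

1

Itaconate is present, so KepM is inactive.
Quinate is present, so SibK is active.
With repressor SibK bound, *jovS* is not transcribed.
→ *jovS* is OFF.
cAMP is absent, so SovP is active.
With repressor SovP bound, *zorV* is not transcribed.
→ *zorV* is OFF.
MoO₄²⁻ is absent, so LomA is active.
Diaminopimelate is absent, so DovW is active.
With repressor LomA bound, *irpP* is not transcribed.
→ *irpP* is OFF.
Tagatose is absent, so SovK is inactive.
Required activator SovK is absent, so *cilR* is not transcribed.
So CilR is not produced.
Norleucine is absent, so SovD is inactive.
Required activator SovD is absent, so *jovL* is not transcribed.
So JovL is not produced.
Required activator CilR is absent, so *zorT* is not transcribed.
→ *zorT* is OFF.
Rhamnulose is present, so QuvR is inactive.
Cellobiose is absent, so GorC is active.
Ni²⁺ is present, so QilN is inactive.
No repressor is bound and GorC is active, so *vorL* is transcribed.
So VorL is produced and active.
No repressor is bound and VorL is active, so *kosW* is transcribed.
→ *kosW* is ON.
1 of the 5 genes is transcribed.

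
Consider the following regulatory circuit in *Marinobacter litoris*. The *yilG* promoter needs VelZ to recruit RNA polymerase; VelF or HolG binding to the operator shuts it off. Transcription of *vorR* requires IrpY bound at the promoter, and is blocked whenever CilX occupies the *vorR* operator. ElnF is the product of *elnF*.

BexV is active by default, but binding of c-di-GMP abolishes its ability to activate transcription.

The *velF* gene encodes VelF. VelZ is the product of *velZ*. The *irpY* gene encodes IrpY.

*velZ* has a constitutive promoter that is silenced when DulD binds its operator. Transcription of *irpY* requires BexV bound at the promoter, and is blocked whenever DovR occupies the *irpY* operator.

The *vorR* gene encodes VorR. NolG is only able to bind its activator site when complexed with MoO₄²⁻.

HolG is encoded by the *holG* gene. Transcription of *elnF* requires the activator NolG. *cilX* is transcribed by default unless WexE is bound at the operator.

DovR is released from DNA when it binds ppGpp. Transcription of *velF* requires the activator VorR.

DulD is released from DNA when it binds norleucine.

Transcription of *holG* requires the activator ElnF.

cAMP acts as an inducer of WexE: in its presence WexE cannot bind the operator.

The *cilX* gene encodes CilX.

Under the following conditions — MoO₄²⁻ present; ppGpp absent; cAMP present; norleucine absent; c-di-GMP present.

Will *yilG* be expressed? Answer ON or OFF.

OFF

Norleucine is absent, so DulD is active.
With repressor DulD bound, *velZ* is not transcribed.
So VelZ is not produced.
ppGpp is absent, so DovR is active.
c-di-GMP is present, so BexV is inactive.
With repressor DovR bound, *irpY* is not transcribed.
So IrpY is not produced.
cAMP is present, so WexE is inactive.
With no repressor bound, *cilX* is transcribed.
So CilX is produced and active.
With repressor CilX bound, *vorR* is not transcribed.
So VorR is not produced.
Required activator VorR is absent, so *velF* is not transcribed.
So VelF is not produced.
MoO₄²⁻ is present, so NolG is active.
No repressor is bound and NolG is active, so *elnF* is transcribed.
So ElnF is produced and active.
No repressor is bound and ElnF is active, so *holG* is transcribed.
So HolG is produced and active.
With repressor HolG bound, *yilG* is not transcribed.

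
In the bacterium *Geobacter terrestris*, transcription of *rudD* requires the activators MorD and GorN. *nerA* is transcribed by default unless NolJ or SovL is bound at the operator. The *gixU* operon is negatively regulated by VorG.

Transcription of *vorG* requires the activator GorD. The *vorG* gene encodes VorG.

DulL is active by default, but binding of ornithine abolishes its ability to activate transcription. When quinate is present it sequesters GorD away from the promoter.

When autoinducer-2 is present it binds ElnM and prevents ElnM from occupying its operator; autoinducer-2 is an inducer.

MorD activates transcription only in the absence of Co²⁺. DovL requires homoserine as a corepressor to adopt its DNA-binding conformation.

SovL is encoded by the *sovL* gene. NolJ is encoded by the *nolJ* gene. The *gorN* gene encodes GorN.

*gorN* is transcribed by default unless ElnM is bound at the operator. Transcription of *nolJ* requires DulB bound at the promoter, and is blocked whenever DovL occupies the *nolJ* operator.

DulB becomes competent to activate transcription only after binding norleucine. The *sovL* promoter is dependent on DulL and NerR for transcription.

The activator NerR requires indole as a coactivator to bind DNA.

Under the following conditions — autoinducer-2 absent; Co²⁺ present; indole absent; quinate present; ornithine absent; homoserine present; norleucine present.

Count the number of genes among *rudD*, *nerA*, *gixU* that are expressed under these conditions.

2

Co²⁺ is present, so MorD is inactive.
Autoinducer-2 is absent, so ElnM is active.
With repressor ElnM bound, *gorN* is not transcribed.
So GorN is not produced.
Required activator MorD is absent, so *rudD* is not transcribed.
→ *rudD* is OFF.
Homoserine is present, so DovL is active.
Norleucine is present, so DulB is active.
With repressor DovL bound, *nolJ* is not transcribed.
So NolJ is not produced.
Ornithine is absent, so DulL is active.
Indole is absent, so NerR is inactive.
Required activator NerR is absent, so *sovL* is not transcribed.
So SovL is not produced.
With no repressor bound, *nerA* is transcribed.
→ *nerA* is ON.
Quinate is present, so GorD is inactive.
Required activator GorD is absent, so *vorG* is not transcribed.
So VorG is not produced.
With no repressor bound, *gixU* is transcribed.
→ *gixU* is ON.
2 of the 3 genes are transcribed.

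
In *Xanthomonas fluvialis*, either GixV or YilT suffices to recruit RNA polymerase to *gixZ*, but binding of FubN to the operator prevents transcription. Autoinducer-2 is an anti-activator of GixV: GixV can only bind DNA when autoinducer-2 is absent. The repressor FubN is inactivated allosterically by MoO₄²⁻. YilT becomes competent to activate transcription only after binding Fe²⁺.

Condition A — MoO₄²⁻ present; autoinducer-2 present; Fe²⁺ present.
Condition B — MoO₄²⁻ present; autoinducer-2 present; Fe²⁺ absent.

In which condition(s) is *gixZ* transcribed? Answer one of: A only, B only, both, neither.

Condition A:
MoO₄²⁻ is present, so FubN is inactive.
Autoinducer-2 is present, so GixV is inactive.
Fe²⁺ is present, so YilT is active.
Activator YilT is present, so *gixZ* is transcribed.
→ *gixZ* is ON in A.
Condition B:
MoO₄²⁻ is present, so FubN is inactive.
Autoinducer-2 is present, so GixV is inactive.
Fe²⁺ is absent, so YilT is inactive.
No activator is available at the *gixZ* promoter, so *gixZ* is not transcribed.
→ *gixZ* is OFF in B.

A only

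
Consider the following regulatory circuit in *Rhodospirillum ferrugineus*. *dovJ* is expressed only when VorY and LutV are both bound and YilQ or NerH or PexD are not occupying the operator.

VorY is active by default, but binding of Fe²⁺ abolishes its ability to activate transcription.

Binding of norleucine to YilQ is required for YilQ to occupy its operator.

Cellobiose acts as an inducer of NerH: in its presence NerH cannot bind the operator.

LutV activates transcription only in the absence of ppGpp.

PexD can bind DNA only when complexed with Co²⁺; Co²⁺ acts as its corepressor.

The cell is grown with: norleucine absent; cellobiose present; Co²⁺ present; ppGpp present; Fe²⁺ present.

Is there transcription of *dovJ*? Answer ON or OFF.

Norleucine is absent, so YilQ is inactive.
Fe²⁺ is present, so VorY is inactive.
Cellobiose is present, so NerH is inactive.
ppGpp is present, so LutV is inactive.
Co²⁺ is present, so PexD is active.
With repressor PexD bound, *dovJ* is not transcribed.

OFF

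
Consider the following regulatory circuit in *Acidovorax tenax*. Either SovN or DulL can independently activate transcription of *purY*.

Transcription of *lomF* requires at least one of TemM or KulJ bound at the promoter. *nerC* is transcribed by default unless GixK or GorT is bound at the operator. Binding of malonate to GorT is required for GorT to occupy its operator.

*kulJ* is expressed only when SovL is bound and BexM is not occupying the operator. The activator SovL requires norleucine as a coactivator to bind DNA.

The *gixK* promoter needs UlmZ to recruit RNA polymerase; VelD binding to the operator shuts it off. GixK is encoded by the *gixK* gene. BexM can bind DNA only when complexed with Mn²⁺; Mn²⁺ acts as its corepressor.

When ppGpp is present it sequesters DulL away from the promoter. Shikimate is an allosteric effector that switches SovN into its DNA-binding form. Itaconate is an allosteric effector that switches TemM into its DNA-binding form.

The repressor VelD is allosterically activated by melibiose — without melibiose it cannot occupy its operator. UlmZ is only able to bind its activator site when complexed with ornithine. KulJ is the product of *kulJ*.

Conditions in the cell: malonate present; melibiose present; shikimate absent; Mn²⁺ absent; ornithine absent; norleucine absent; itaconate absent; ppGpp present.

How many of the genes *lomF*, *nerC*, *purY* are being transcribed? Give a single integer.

0

Itaconate is absent, so TemM is inactive.
Mn²⁺ is absent, so BexM is inactive.
Norleucine is absent, so SovL is inactive.
Required activator SovL is absent, so *kulJ* is not transcribed.
So KulJ is not produced.
No activator is available at the *lomF* promoter, so *lomF* is not transcribed.
→ *lomF* is OFF.
Melibiose is present, so VelD is active.
Ornithine is absent, so UlmZ is inactive.
With repressor VelD bound, *gixK* is not transcribed.
So GixK is not produced.
Malonate is present, so GorT is active.
With repressor GorT bound, *nerC* is not transcribed.
→ *nerC* is OFF.
Shikimate is absent, so SovN is inactive.
ppGpp is present, so DulL is inactive.
No activator is available at the *purY* promoter, so *purY* is not transcribed.
→ *purY* is OFF.
0 of the 3 genes are transcribed.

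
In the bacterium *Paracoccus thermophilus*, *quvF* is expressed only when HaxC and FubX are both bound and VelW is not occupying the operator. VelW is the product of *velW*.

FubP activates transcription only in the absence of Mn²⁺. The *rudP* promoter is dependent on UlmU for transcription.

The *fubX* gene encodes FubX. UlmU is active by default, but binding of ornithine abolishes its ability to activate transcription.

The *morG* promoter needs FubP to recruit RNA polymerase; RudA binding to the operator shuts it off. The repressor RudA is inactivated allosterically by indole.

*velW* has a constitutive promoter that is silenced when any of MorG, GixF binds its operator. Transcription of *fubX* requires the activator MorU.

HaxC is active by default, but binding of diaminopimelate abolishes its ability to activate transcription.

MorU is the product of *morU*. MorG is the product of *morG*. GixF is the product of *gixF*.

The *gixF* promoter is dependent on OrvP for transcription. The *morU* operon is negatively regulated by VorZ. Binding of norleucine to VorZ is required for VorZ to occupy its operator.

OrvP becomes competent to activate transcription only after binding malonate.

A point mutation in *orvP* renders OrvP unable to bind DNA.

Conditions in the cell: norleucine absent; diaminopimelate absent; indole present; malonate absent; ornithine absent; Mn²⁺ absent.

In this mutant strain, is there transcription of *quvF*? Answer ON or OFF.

Diaminopimelate is absent, so HaxC is active.
Mn²⁺ is absent, so FubP is active.
Indole is present, so RudA is inactive.
No repressor is bound and FubP is active, so *morG* is transcribed.
So MorG is produced and active.
OrvP is non-functional in this strain, so it has no effect.
Required activator OrvP is absent, so *gixF* is not transcribed.
So GixF is not produced.
With repressor MorG bound, *velW* is not transcribed.
So VelW is not produced.
Norleucine is absent, so VorZ is inactive.
With no repressor bound, *morU* is transcribed.
So MorU is produced and active.
No repressor is bound and MorU is active, so *fubX* is transcribed.
So FubX is produced and active.
No repressor is bound and HaxC and FubX are active, so *quvF* is transcribed.

ON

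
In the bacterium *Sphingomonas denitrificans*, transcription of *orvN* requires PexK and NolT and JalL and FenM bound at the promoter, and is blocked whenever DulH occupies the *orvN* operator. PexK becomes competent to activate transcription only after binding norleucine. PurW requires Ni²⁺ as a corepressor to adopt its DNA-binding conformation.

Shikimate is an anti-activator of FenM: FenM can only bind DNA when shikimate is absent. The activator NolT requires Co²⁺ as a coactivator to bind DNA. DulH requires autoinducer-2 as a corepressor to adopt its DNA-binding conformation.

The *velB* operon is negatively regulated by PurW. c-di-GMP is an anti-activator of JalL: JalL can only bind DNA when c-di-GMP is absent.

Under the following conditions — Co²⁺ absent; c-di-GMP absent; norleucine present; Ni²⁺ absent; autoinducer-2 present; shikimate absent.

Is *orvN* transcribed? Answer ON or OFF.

Norleucine is present, so PexK is active.
Co²⁺ is absent, so NolT is inactive.
c-di-GMP is absent, so JalL is active.
Shikimate is absent, so FenM is active.
Autoinducer-2 is present, so DulH is active.
With repressor DulH bound, *orvN* is not transcribed.

OFF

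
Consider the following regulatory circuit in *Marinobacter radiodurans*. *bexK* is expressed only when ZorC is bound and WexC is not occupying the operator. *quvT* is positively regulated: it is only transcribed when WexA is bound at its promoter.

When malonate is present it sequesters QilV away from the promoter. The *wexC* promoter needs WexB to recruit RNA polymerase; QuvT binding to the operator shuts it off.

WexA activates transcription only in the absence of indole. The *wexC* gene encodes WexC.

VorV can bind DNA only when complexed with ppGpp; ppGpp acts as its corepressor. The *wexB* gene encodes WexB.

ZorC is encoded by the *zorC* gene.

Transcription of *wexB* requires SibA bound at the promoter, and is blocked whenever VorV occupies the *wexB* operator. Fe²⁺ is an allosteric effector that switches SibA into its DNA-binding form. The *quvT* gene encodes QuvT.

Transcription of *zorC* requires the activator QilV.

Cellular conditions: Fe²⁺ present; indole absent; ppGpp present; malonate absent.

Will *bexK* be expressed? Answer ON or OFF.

Indole is absent, so WexA is active.
No repressor is bound and WexA is active, so *quvT* is transcribed.
So QuvT is produced and active.
ppGpp is present, so VorV is active.
Fe²⁺ is present, so SibA is active.
With repressor VorV bound, *wexB* is not transcribed.
So WexB is not produced.
With repressor QuvT bound, *wexC* is not transcribed.
So WexC is not produced.
Malonate is absent, so QilV is active.
No repressor is bound and QilV is active, so *zorC* is transcribed.
So ZorC is produced and active.
No repressor is bound and ZorC is active, so *bexK* is transcribed.

ON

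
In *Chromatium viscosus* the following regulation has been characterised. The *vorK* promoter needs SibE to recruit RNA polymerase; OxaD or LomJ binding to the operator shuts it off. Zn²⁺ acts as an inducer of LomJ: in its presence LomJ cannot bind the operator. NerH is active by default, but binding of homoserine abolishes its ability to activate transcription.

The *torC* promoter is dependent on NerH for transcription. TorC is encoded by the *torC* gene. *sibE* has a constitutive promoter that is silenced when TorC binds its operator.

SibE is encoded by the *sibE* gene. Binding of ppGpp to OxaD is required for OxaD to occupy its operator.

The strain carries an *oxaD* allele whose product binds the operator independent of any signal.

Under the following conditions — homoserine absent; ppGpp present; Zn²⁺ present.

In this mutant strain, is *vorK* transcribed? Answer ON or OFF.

OFF

Homoserine is absent, so NerH is active.
No repressor is bound and NerH is active, so *torC* is transcribed.
So TorC is produced and active.
With repressor TorC bound, *sibE* is not transcribed.
So SibE is not produced.
OxaD is constitutively active in this strain.
Zn²⁺ is present, so LomJ is inactive.
With repressor OxaD bound, *vorK* is not transcribed.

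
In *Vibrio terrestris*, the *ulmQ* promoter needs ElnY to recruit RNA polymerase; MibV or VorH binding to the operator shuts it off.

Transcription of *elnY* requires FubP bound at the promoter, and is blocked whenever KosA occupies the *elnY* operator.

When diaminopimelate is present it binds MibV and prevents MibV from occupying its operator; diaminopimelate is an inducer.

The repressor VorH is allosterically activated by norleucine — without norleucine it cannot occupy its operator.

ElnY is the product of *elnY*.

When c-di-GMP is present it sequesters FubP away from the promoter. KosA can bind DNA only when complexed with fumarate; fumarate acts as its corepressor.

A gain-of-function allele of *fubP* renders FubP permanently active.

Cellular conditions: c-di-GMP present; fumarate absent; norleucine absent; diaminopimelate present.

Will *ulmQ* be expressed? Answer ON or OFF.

Diaminopimelate is present, so MibV is inactive.
Norleucine is absent, so VorH is inactive.
Fumarate is absent, so KosA is inactive.
FubP is constitutively active in this strain.
No repressor is bound and FubP is active, so *elnY* is transcribed.
So ElnY is produced and active.
No repressor is bound and ElnY is active, so *ulmQ* is transcribed.

ON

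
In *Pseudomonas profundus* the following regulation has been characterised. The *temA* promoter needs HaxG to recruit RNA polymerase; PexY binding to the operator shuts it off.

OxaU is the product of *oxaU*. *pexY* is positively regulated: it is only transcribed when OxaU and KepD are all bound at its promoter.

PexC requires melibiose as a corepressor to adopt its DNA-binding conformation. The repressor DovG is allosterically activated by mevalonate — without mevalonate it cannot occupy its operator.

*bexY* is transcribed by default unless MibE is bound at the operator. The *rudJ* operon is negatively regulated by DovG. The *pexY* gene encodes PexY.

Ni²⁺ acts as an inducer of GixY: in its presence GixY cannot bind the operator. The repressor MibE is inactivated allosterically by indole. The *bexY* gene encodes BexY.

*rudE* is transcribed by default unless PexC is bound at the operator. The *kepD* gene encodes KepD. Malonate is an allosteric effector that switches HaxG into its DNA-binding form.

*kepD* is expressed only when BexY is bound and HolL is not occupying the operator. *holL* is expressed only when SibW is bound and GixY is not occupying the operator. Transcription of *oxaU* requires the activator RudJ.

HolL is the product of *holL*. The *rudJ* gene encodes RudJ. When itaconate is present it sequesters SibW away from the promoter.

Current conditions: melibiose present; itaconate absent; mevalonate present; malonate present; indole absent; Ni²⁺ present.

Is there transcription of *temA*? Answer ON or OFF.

Malonate is present, so HaxG is active.
Mevalonate is present, so DovG is active.
With repressor DovG bound, *rudJ* is not transcribed.
So RudJ is not produced.
Required activator RudJ is absent, so *oxaU* is not transcribed.
So OxaU is not produced.
Indole is absent, so MibE is active.
With repressor MibE bound, *bexY* is not transcribed.
So BexY is not produced.
Ni²⁺ is present, so GixY is inactive.
Itaconate is absent, so SibW is active.
No repressor is bound and SibW is active, so *holL* is transcribed.
So HolL is produced and active.
With repressor HolL bound, *kepD* is not transcribed.
So KepD is not produced.
Required activator OxaU is absent, so *pexY* is not transcribed.
So PexY is not produced.
No repressor is bound and HaxG is active, so *temA* is transcribed.

ON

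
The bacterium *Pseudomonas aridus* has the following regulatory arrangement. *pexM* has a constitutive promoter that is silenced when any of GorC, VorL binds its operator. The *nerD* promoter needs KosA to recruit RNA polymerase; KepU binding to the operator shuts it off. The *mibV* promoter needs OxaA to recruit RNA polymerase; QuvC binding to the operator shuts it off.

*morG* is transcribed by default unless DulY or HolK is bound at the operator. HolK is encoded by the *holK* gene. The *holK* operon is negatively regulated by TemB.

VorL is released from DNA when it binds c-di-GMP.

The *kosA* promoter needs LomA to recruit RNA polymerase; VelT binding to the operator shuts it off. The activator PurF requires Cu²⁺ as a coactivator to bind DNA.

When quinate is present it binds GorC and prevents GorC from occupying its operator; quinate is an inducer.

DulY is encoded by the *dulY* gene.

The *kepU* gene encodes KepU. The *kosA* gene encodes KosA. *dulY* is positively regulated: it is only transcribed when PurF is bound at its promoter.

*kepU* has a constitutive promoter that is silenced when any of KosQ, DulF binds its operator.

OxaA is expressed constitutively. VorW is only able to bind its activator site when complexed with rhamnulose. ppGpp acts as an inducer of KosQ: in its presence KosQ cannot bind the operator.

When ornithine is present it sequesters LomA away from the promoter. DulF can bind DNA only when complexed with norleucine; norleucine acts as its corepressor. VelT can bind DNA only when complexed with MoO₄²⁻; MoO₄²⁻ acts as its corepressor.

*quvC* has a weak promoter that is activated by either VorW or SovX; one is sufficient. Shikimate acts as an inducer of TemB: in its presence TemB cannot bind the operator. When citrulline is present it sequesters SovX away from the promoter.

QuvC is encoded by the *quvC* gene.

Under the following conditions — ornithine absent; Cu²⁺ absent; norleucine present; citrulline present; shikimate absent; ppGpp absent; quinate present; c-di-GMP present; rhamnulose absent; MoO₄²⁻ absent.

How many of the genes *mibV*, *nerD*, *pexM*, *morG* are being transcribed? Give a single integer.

4

OxaA is produced constitutively and is active.
Rhamnulose is absent, so VorW is inactive.
Citrulline is present, so SovX is inactive.
No activator is available at the *quvC* promoter, so *quvC* is not transcribed.
So QuvC is not produced.
No repressor is bound and OxaA is active, so *mibV* is transcribed.
→ *mibV* is ON.
ppGpp is absent, so KosQ is active.
Norleucine is present, so DulF is active.
With repressor KosQ bound, *kepU* is not transcribed.
So KepU is not produced.
Ornithine is absent, so LomA is active.
MoO₄²⁻ is absent, so VelT is inactive.
No repressor is bound and LomA is active, so *kosA* is transcribed.
So KosA is produced and active.
No repressor is bound and KosA is active, so *nerD* is transcribed.
→ *nerD* is ON.
Quinate is present, so GorC is inactive.
c-di-GMP is present, so VorL is inactive.
With no repressor bound, *pexM* is transcribed.
→ *pexM* is ON.
Cu²⁺ is absent, so PurF is inactive.
Required activator PurF is absent, so *dulY* is not transcribed.
So DulY is not produced.
Shikimate is absent, so TemB is active.
With repressor TemB bound, *holK* is not transcribed.
So HolK is not produced.
With no repressor bound, *morG* is transcribed.
→ *morG* is ON.
4 of the 4 genes are transcribed.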